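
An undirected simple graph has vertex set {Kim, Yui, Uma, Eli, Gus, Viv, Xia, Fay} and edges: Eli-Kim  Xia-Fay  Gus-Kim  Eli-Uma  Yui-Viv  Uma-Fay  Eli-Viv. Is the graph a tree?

Yes

|V| = 8, |E| = 7.
It is connected with exactly 7 edges, hence acyclic — it is a tree.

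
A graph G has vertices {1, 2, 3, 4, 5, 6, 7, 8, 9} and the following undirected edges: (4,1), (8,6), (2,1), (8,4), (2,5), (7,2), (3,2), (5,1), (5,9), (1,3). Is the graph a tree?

No

The graph has 9 vertices and 10 edges.
Connected but with 10 > 8 edges, so it has a cycle and is not a tree.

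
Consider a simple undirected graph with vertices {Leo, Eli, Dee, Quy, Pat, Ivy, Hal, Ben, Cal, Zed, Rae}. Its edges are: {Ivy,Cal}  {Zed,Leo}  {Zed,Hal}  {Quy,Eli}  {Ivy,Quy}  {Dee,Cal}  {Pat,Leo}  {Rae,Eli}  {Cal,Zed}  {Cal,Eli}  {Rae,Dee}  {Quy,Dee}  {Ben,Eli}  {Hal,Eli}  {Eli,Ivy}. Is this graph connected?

Starting from Leo and exploring outward reaches every vertex (Leo, Zed, Pat, Hal, Cal, Eli, Ivy, Dee, Quy, Ben, Rae); the graph is connected.

Yes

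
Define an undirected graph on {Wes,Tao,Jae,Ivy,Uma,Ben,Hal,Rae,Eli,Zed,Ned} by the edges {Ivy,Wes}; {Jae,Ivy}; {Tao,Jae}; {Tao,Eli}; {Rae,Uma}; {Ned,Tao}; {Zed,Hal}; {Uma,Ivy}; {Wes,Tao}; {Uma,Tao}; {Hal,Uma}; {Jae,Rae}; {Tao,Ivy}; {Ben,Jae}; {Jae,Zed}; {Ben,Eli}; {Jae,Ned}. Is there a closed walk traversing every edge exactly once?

Yes

Degrees: Wes:2, Tao:6, Jae:6, Ivy:4, Uma:4, Ben:2, Hal:2, Rae:2, Eli:2, Zed:2, Ned:2
All degrees are even and the non-isolated vertices are connected — an Eulerian circuit exists.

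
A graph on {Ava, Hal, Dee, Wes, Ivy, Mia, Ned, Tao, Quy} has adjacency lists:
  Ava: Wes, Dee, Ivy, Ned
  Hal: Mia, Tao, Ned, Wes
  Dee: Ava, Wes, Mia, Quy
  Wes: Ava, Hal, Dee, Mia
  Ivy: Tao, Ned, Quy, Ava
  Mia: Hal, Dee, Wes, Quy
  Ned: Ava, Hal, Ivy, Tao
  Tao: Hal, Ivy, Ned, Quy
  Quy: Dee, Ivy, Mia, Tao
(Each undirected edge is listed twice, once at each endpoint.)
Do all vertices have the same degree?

Yes

Degrees: Ava:4, Hal:4, Dee:4, Wes:4, Ivy:4, Mia:4, Ned:4, Tao:4, Quy:4
Every vertex has degree 4, so the graph is 4-regular.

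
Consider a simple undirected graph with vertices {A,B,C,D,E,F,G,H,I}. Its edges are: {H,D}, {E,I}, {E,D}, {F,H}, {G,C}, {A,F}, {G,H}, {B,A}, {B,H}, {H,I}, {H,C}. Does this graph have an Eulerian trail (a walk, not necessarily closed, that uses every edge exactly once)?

Yes

Degrees: A:2, B:2, C:2, D:2, E:2, F:2, G:2, H:6, I:2
Odd-degree vertices: none (0 total).
With 0 odd-degree vertices and all edges in one connected piece, an Eulerian trail exists.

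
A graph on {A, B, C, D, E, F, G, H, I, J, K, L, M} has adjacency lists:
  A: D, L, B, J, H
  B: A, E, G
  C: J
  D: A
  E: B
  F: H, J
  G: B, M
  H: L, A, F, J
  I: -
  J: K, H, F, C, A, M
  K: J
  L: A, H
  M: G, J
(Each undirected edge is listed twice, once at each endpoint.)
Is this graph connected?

No

Component: {I}
Component: {A, B, C, D, E, F, G, H, J, K, L, M}
No edge joins these 2 groups, so the graph is disconnected.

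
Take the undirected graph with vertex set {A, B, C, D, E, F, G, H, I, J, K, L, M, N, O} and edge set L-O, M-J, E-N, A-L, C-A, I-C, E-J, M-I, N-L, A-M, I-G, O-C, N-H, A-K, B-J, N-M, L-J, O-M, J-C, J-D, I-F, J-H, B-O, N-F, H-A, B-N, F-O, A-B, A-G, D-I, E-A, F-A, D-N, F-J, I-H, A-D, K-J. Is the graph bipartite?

Yes

Color {B, C, D, E, F, G, H, K, L, M} black and {A, I, J, N, O} white. No edge joins two same-colored vertices, so the graph is bipartite.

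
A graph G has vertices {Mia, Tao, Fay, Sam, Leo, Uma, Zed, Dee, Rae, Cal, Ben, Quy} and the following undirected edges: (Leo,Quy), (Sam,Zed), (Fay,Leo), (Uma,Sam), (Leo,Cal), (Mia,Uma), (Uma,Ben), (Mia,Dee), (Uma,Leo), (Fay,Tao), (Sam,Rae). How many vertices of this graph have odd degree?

8

Degrees: Mia:2, Tao:1, Fay:2, Sam:3, Leo:4, Uma:4, Zed:1, Dee:1, Rae:1, Cal:1, Ben:1, Quy:1
Odd-degree vertices: Tao, Sam, Zed, Dee, Rae, Cal, Ben, Quy.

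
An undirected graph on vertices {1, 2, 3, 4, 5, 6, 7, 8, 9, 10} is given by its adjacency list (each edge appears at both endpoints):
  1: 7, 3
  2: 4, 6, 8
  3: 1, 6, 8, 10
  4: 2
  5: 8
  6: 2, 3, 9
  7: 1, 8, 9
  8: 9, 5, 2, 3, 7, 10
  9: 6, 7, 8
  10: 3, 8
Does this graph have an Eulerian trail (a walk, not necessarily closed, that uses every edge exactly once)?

No

Degrees: 1:2, 2:3, 3:4, 4:1, 5:1, 6:3, 7:3, 8:6, 9:3, 10:2
Odd-degree vertices: 2, 4, 5, 6, 7, 9 (6 total).
An Eulerian trail requires 0 or 2 odd-degree vertices; here there are 6.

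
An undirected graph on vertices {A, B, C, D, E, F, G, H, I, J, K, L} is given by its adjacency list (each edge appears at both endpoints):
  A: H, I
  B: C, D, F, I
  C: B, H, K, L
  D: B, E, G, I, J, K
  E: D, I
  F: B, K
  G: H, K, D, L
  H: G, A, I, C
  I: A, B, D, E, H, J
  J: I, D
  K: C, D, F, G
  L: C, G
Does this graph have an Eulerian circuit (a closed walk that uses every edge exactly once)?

Yes

Degrees: A:2, B:4, C:4, D:6, E:2, F:2, G:4, H:4, I:6, J:2, K:4, L:2
Every vertex has even degree and the edges form a single connected piece, so an Eulerian circuit exists.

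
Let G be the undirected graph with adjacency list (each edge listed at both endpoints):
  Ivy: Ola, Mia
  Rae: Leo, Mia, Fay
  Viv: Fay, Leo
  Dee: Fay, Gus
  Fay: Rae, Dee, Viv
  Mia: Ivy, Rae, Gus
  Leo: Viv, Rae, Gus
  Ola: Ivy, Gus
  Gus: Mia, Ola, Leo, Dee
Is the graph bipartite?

The cycle Dee-Fay-Viv-Leo-Gus-Dee has length 5, which is odd, so the graph is not bipartite.

No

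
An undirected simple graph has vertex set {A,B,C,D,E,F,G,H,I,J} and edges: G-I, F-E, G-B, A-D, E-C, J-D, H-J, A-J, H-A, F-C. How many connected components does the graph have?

Component: {B, G, I}
Component: {C, E, F}
Component: {A, D, H, J}

3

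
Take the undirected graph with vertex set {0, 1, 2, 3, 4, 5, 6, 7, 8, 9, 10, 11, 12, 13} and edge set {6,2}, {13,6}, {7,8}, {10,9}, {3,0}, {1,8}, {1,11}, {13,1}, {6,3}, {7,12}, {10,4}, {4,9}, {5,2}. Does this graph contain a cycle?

Yes

The graph has 14 vertices, 13 edges, and 2 connected components.
Since 13 > 14 - 2, a cycle must exist; for instance 4-9-10-4.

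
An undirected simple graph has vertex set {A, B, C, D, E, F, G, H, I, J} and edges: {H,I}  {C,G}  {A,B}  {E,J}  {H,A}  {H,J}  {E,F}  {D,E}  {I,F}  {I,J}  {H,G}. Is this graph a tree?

The graph has 10 vertices and 11 edges.
A tree on 10 vertices has exactly 9 edges; this graph has 11, so it contains a cycle and is not a tree.

No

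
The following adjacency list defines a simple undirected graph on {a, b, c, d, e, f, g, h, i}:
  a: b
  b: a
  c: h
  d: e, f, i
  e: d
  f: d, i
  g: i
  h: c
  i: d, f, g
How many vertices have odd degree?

Degrees: a:1, b:1, c:1, d:3, e:1, f:2, g:1, h:1, i:3
Odd-degree vertices: a, b, c, d, e, g, h, i.

8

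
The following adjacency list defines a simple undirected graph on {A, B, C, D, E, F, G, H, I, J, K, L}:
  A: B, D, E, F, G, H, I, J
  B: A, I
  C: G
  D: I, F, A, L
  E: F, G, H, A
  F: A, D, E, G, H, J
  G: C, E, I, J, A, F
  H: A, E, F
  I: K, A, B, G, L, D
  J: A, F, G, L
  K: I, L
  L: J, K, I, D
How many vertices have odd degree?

2

Degrees: A:8, B:2, C:1, D:4, E:4, F:6, G:6, H:3, I:6, J:4, K:2, L:4
Odd-degree vertices: C, H.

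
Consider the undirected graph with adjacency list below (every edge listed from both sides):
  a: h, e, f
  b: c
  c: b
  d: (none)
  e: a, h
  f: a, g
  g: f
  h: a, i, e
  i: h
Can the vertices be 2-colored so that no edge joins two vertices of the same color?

a-e-h-a is an odd cycle (length 3), and a bipartite graph can contain only even cycles.

No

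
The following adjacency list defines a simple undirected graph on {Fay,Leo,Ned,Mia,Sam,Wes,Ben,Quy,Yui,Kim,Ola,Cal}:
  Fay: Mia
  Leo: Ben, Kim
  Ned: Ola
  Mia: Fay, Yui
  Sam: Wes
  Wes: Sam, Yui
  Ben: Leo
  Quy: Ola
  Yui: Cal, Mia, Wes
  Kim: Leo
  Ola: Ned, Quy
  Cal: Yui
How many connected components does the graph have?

Component: {Leo, Ben, Kim}
Component: {Ned, Quy, Ola}
Component: {Fay, Mia, Sam, Wes, Yui, Cal}

3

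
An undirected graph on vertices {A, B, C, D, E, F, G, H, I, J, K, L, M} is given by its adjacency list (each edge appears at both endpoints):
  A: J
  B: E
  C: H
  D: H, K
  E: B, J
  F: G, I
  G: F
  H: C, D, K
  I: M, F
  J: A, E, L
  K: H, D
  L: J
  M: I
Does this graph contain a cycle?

|V| = 13, |E| = 11, number of components = 3.
Since 11 > 13 - 3, a cycle must exist; for instance H-D-K-H.

Yes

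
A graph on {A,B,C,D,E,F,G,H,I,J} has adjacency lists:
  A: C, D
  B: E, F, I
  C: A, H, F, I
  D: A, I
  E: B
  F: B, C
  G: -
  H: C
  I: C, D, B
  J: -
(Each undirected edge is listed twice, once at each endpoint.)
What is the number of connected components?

3

Component: {G}
Component: {J}
Component: {A, B, C, D, E, F, H, I}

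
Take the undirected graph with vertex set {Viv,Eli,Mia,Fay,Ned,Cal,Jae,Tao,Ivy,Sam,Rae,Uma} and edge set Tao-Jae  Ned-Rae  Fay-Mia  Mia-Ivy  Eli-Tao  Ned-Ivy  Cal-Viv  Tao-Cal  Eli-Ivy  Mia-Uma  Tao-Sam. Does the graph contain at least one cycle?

No

|V| = 12, |E| = 11, number of components = 1.
Since 11 = 12 - 1, the graph is a forest and contains no cycle.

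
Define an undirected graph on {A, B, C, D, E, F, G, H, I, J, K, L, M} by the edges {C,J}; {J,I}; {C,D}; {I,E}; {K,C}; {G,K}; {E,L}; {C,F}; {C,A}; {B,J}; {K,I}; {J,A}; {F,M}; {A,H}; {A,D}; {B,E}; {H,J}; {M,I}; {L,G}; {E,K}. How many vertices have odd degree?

2

Degrees: A:4, B:2, C:5, D:2, E:4, F:2, G:2, H:2, I:4, J:5, K:4, L:2, M:2
Odd-degree vertices: C, J.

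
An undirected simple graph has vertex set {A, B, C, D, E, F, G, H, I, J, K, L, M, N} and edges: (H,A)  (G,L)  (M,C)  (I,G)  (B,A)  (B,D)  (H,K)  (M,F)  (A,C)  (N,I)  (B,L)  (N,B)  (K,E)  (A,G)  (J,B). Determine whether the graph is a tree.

The graph has 14 vertices and 15 edges.
Connected but with 15 > 13 edges, so it has a cycle and is not a tree.

No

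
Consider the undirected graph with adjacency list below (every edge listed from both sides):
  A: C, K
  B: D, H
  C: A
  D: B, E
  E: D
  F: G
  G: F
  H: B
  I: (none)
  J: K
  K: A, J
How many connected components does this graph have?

4

Component: {I}
Component: {F, G}
Component: {A, C, J, K}
Component: {B, D, E, H}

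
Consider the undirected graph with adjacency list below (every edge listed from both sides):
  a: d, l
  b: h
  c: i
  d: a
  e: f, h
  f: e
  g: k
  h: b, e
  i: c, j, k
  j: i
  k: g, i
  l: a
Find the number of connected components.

3

Component: {a, d, l}
Component: {b, e, f, h}
Component: {c, g, i, j, k}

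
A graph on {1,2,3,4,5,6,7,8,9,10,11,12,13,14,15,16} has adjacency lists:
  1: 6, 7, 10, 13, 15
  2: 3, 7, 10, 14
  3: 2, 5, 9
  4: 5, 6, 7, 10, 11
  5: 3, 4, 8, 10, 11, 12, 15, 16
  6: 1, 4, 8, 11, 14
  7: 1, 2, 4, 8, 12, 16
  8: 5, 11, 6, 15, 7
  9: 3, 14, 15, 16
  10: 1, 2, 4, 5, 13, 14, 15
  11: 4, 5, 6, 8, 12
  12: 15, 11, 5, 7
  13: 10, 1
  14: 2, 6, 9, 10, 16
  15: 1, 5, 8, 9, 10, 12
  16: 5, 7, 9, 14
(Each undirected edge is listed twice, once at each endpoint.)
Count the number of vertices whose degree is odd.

Degrees: 1:5, 2:4, 3:3, 4:5, 5:8, 6:5, 7:6, 8:5, 9:4, 10:7, 11:5, 12:4, 13:2, 14:5, 15:6, 16:4
Odd-degree vertices: 1, 3, 4, 6, 8, 10, 11, 14.

8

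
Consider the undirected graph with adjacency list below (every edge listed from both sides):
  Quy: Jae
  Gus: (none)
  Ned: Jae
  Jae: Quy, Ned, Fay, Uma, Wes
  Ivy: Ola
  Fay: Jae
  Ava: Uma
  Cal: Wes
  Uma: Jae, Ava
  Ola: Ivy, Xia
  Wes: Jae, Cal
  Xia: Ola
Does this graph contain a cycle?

No

The graph has 12 vertices, 9 edges, and 3 connected components.
A forest on 12 vertices with 3 components has exactly 9 edges, which matches — so no cycle.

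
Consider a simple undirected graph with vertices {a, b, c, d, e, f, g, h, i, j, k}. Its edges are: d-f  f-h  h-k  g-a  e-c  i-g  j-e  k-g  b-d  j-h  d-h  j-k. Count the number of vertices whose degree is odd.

8

Degrees: a:1, b:1, c:1, d:3, e:2, f:2, g:3, h:4, i:1, j:3, k:3
Odd-degree vertices: a, b, c, d, g, i, j, k.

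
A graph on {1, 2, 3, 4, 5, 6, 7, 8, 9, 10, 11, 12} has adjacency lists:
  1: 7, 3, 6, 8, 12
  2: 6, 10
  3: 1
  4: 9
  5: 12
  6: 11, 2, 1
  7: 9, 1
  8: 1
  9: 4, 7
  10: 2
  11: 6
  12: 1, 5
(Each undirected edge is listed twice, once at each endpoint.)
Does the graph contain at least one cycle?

|V| = 12, |E| = 11, number of components = 1.
A forest on 12 vertices with 1 component has exactly 11 edges, which matches — so no cycle.

No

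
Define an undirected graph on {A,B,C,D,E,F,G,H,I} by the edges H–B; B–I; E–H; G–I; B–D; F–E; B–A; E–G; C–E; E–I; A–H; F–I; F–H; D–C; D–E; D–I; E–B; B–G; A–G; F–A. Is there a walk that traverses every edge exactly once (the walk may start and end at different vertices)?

Yes

Degrees: A:4, B:6, C:2, D:4, E:7, F:4, G:4, H:4, I:5
Odd-degree vertices: E, I (2 total).
With 2 odd-degree vertices and all edges in one connected piece, an Eulerian trail exists (from E to I).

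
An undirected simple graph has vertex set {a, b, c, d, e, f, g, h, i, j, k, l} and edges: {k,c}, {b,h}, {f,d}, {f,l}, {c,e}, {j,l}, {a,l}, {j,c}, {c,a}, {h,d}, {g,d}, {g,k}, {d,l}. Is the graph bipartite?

No

d-f-l-d is an odd cycle (length 3), and a bipartite graph can contain only even cycles.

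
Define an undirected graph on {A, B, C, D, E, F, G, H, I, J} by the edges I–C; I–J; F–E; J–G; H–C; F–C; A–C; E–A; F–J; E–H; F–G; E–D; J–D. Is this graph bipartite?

G-F-J-G is an odd cycle (length 3), and a bipartite graph can contain only even cycles.

No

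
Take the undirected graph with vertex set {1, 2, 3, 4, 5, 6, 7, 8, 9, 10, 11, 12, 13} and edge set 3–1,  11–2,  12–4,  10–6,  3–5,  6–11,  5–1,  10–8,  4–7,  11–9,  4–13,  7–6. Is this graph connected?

Component: {1, 3, 5}
Component: {2, 4, 6, 7, 8, 9, 10, 11, 12, 13}
There are 2 separate components, so the graph is not connected.

No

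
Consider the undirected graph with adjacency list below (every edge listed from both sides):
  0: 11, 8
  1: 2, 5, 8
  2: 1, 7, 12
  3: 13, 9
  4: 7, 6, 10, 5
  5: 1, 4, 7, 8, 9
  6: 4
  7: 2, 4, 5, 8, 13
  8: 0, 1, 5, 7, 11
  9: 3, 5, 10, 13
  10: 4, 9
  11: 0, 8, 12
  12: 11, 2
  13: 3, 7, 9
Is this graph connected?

Yes

A breadth-first search from 0 visits 0, 8, 11, 5, 1, 7, 12, 9, 4, 2, 13, 10, 3, 6 — all 14 vertices — so the graph is connected.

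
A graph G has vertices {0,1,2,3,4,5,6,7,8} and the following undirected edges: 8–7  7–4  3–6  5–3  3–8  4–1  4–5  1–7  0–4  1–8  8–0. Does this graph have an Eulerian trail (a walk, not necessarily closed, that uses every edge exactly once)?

Degrees: 0:2, 1:3, 2:0, 3:3, 4:4, 5:2, 6:1, 7:3, 8:4
Odd-degree vertices: 1, 3, 6, 7 (4 total).
An Eulerian trail requires 0 or 2 odd-degree vertices; here there are 4.

No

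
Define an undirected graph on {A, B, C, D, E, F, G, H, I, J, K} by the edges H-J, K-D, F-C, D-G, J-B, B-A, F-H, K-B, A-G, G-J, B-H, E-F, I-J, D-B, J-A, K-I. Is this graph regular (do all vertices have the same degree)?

No

Degrees: A:3, B:5, C:1, D:3, E:1, F:3, G:3, H:3, I:2, J:5, K:3
Degrees are not all equal (e.g. deg(C)=1 but deg(B)=5); not regular.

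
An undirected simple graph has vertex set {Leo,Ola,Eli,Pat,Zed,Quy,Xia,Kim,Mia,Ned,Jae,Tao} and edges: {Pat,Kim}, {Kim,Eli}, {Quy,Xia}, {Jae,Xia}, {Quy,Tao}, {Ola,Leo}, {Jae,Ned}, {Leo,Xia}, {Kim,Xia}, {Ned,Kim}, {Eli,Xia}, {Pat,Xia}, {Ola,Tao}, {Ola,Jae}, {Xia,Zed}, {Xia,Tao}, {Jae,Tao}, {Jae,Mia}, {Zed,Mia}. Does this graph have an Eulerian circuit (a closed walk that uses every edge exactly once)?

No

Degrees: Leo:2, Ola:3, Eli:2, Pat:2, Zed:2, Quy:2, Xia:8, Kim:4, Mia:2, Ned:2, Jae:5, Tao:4
Ola, Jae have odd degree; an Eulerian circuit needs every degree to be even, so none exists.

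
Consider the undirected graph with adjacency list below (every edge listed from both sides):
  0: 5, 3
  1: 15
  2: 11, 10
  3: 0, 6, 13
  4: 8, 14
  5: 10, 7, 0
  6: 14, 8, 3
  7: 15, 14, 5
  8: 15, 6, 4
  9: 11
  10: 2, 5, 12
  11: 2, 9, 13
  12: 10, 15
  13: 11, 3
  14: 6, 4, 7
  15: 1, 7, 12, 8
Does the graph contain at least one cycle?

Yes

The graph has 16 vertices, 20 edges, and 1 connected component.
One cycle is 0-5-10-2-11-13-3-0.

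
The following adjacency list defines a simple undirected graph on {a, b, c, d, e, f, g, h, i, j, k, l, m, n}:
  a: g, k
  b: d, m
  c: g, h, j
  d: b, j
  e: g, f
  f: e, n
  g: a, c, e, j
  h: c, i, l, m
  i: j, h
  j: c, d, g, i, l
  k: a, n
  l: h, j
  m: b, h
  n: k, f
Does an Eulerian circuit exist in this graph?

Degrees: a:2, b:2, c:3, d:2, e:2, f:2, g:4, h:4, i:2, j:5, k:2, l:2, m:2, n:2
Vertices with odd degree: c, j. An Eulerian circuit requires all degrees even.

No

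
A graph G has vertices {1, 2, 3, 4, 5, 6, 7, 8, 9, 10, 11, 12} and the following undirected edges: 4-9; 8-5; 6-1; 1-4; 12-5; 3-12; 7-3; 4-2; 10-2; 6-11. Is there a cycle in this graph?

The graph has 12 vertices, 10 edges, and 2 connected components.
A forest on 12 vertices with 2 components has exactly 10 edges, which matches — so no cycle.

No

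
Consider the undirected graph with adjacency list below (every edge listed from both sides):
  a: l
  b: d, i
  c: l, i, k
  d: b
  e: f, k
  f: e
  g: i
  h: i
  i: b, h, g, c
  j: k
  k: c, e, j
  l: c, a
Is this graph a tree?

|V| = 12, |E| = 11.
It is connected with exactly 11 edges, hence acyclic — it is a tree.

Yes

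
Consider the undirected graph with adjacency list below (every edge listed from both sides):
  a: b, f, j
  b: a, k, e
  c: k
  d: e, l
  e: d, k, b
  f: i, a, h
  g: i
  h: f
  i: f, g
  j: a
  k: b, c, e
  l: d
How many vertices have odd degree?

10

Degrees: a:3, b:3, c:1, d:2, e:3, f:3, g:1, h:1, i:2, j:1, k:3, l:1
Odd-degree vertices: a, b, c, e, f, g, h, j, k, l.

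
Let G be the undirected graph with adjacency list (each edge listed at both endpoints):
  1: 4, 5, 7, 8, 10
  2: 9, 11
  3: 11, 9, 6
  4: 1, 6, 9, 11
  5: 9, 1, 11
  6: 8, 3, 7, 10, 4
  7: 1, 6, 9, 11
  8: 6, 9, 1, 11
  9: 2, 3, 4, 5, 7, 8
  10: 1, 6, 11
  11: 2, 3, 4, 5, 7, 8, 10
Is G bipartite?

Partition the vertices as {2, 3, 4, 5, 7, 8, 10} vs {1, 6, 9, 11}. Each listed edge has one endpoint in each part, so the graph is bipartite.

Yes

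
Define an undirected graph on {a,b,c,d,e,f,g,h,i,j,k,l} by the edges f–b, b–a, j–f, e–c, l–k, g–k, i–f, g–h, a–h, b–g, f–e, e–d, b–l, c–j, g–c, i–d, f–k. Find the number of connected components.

Component: {a, b, c, d, e, f, g, h, i, j, k, l}

1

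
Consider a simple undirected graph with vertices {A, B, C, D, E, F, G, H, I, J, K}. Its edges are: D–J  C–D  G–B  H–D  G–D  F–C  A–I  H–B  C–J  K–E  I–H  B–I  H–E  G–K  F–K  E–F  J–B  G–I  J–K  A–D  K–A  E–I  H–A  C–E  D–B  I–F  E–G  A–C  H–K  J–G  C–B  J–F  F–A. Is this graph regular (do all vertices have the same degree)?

Degrees: A:6, B:6, C:6, D:6, E:6, F:6, G:6, H:6, I:6, J:6, K:6
All degrees equal 6; the graph is regular.

Yes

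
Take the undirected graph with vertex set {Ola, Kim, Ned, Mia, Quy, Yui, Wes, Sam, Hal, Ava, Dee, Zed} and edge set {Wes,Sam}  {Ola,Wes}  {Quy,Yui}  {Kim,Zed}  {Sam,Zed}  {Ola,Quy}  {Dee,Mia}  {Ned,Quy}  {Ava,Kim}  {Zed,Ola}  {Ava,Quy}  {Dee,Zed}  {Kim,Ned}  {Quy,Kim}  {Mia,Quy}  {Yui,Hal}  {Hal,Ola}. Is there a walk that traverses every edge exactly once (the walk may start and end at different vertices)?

Yes

Degrees: Ola:4, Kim:4, Ned:2, Mia:2, Quy:6, Yui:2, Wes:2, Sam:2, Hal:2, Ava:2, Dee:2, Zed:4
Odd-degree vertices: none (0 total).
With 0 odd-degree vertices and all edges in one connected piece, an Eulerian trail exists.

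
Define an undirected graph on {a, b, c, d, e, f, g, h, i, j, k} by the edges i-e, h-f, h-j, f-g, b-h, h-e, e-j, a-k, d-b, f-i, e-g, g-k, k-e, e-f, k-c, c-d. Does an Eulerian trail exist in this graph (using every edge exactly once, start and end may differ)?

Degrees: a:1, b:2, c:2, d:2, e:6, f:4, g:3, h:4, i:2, j:2, k:4
Odd-degree vertices: a, g (2 total).
The non-isolated vertices are connected and exactly 2 have odd degree, so an Eulerian trail exists (from a to g).

Yes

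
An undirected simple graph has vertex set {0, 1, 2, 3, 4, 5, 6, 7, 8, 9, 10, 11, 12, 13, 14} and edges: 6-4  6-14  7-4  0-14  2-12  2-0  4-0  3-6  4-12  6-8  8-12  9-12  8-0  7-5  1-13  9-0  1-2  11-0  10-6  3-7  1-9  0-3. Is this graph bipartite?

Yes

Color {2, 3, 4, 5, 8, 9, 10, 11, 13, 14} black and {0, 1, 6, 7, 12} white. No edge joins two same-colored vertices, so the graph is bipartite.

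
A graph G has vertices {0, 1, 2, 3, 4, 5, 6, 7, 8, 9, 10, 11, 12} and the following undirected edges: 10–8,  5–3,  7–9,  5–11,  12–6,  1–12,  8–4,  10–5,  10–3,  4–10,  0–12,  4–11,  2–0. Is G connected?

Component: {7, 9}
Component: {0, 1, 2, 6, 12}
Component: {3, 4, 5, 8, 10, 11}
No edge joins these 3 groups, so the graph is disconnected.

No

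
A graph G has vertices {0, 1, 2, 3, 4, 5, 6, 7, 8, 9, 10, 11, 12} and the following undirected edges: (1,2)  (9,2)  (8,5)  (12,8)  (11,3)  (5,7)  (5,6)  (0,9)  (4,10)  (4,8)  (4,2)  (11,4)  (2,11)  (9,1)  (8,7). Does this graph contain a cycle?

Yes

|V| = 13, |E| = 15, number of components = 1.
One cycle is 2-11-4-2.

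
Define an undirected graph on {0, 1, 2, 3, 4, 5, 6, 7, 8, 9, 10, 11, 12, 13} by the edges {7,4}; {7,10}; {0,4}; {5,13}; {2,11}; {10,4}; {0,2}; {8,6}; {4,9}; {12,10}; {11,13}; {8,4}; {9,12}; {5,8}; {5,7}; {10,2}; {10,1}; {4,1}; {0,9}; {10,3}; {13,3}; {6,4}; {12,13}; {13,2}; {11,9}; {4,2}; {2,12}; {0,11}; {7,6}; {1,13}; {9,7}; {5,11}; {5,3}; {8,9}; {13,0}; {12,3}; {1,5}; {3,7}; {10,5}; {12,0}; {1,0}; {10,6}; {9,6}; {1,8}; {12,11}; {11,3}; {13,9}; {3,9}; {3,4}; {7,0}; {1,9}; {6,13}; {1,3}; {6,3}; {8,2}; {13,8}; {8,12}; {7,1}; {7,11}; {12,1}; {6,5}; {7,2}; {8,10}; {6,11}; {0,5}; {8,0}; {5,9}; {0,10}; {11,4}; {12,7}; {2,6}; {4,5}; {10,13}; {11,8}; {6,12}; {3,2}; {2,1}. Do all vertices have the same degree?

Degrees: 0:11, 1:11, 2:11, 3:11, 4:11, 5:11, 6:11, 7:11, 8:11, 9:11, 10:11, 11:11, 12:11, 13:11
Every vertex has degree 11, so the graph is 11-regular.

Yes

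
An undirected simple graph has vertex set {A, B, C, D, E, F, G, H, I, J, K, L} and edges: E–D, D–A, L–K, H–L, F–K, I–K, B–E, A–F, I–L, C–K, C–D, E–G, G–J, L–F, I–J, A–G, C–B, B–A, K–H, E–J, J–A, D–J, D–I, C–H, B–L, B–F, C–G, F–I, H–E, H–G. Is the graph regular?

Degrees: A:5, B:5, C:5, D:5, E:5, F:5, G:5, H:5, I:5, J:5, K:5, L:5
Every vertex has degree 5, so the graph is 5-regular.

Yes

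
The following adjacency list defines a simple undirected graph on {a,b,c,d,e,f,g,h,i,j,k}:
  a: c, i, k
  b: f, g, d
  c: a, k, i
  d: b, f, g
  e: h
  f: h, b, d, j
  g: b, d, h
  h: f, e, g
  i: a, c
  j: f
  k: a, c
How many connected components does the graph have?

Component: {a, c, i, k}
Component: {b, d, e, f, g, h, j}

2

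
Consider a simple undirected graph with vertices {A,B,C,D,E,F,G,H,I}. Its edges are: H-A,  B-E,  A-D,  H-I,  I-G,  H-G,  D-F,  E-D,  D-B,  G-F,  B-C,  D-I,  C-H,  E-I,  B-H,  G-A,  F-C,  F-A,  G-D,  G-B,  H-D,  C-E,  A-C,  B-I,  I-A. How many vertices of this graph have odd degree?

Degrees: A:6, B:6, C:5, D:7, E:4, F:4, G:6, H:6, I:6
Odd-degree vertices: C, D.

2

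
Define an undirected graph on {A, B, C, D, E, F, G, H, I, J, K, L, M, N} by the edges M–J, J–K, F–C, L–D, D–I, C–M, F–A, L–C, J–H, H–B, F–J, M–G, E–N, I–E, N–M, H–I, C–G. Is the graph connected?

A breadth-first search from A visits A, F, J, C, K, H, M, L, G, I, B, N, D, E — all 14 vertices — so the graph is connected.

Yes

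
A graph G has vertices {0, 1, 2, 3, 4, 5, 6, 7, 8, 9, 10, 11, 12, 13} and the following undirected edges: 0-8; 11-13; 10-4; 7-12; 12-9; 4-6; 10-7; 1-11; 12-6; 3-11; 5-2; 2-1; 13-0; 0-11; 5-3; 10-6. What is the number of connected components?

2

Component: {4, 6, 7, 9, 10, 12}
Component: {0, 1, 2, 3, 5, 8, 11, 13}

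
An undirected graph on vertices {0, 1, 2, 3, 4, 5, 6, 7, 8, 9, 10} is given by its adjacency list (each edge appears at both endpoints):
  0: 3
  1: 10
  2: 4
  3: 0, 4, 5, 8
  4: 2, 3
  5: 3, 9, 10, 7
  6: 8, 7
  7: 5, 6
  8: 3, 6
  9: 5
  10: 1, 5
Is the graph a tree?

No

The graph has 11 vertices and 11 edges.
A tree on 11 vertices has exactly 10 edges; this graph has 11, so it contains a cycle and is not a tree.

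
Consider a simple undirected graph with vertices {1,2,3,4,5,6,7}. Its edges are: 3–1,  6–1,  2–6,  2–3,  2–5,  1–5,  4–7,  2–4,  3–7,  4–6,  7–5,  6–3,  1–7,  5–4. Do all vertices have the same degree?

Degrees: 1:4, 2:4, 3:4, 4:4, 5:4, 6:4, 7:4
All degrees equal 4; the graph is regular.

Yes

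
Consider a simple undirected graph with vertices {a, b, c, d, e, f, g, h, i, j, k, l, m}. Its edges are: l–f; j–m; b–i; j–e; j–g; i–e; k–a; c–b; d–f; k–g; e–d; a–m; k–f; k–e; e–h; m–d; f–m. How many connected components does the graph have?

1

Component: {a, b, c, d, e, f, g, h, i, j, k, l, m}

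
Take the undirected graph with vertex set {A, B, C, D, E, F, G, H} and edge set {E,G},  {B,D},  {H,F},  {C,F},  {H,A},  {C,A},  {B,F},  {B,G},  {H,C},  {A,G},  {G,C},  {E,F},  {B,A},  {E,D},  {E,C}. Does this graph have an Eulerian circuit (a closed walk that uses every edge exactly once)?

No

Degrees: A:4, B:4, C:5, D:2, E:4, F:4, G:4, H:3
C, H have odd degree; an Eulerian circuit needs every degree to be even, so none exists.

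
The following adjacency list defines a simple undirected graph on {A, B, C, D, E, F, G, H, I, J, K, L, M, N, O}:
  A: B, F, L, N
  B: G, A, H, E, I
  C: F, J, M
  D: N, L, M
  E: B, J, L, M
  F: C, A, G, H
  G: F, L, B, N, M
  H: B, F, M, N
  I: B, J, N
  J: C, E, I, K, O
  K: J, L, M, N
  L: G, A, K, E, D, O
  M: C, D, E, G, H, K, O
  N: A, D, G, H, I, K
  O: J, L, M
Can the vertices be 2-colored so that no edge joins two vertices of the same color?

Partition the vertices as {B, F, J, L, M, N} vs {A, C, D, E, G, H, I, K, O}. Each listed edge has one endpoint in each part, so the graph is bipartite.

Yes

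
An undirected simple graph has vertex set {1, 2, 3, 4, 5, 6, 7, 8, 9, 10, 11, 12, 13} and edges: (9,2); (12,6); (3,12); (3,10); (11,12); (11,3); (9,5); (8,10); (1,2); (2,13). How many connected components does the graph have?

Component: {4}
Component: {7}
Component: {1, 2, 5, 9, 13}
Component: {3, 6, 8, 10, 11, 12}

4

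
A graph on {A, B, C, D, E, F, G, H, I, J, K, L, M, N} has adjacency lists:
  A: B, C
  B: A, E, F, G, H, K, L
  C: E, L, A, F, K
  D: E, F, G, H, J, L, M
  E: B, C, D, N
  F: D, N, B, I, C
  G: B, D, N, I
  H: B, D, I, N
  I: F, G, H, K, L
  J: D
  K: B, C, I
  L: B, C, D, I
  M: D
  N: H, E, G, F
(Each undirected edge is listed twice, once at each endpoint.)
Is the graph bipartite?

Yes

A valid 2-coloring puts {B, C, D, I, N} on one side and {A, E, F, G, H, J, K, L, M} on the other; every edge crosses between the two sides.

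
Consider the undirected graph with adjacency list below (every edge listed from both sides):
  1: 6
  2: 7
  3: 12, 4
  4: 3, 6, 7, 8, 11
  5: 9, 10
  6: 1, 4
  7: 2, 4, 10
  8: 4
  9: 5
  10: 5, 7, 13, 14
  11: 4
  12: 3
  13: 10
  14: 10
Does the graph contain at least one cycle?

No

|V| = 14, |E| = 13, number of components = 1.
A forest on 14 vertices with 1 component has exactly 13 edges, which matches — so no cycle.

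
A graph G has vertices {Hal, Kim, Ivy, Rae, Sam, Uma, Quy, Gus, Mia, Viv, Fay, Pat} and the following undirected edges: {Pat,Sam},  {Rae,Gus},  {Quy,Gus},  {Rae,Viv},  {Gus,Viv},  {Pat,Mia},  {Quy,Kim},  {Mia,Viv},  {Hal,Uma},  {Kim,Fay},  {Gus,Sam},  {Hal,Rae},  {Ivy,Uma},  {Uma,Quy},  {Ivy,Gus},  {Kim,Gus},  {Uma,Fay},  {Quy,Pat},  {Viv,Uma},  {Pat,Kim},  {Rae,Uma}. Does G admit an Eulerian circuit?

Degrees: Hal:2, Kim:4, Ivy:2, Rae:4, Sam:2, Uma:6, Quy:4, Gus:6, Mia:2, Viv:4, Fay:2, Pat:4
Every vertex has even degree and the edges form a single connected piece, so an Eulerian circuit exists.

Yes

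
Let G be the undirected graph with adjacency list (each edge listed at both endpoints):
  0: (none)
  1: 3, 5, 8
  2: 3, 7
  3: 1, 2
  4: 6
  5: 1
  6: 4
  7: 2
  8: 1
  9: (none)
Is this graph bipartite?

Yes

A valid 2-coloring puts {0, 3, 5, 6, 7, 8, 9} on one side and {1, 2, 4} on the other; every edge crosses between the two sides.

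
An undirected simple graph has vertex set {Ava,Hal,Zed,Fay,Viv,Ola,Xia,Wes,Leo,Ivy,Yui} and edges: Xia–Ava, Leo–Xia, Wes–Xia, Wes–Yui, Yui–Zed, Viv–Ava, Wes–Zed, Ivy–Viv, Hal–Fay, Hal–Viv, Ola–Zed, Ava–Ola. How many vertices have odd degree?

8

Degrees: Ava:3, Hal:2, Zed:3, Fay:1, Viv:3, Ola:2, Xia:3, Wes:3, Leo:1, Ivy:1, Yui:2
Odd-degree vertices: Ava, Zed, Fay, Viv, Xia, Wes, Leo, Ivy.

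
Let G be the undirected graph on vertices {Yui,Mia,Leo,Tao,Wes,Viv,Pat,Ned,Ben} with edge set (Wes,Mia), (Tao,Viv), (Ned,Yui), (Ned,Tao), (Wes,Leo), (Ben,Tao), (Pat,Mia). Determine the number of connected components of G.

2

Component: {Mia, Leo, Wes, Pat}
Component: {Yui, Tao, Viv, Ned, Ben}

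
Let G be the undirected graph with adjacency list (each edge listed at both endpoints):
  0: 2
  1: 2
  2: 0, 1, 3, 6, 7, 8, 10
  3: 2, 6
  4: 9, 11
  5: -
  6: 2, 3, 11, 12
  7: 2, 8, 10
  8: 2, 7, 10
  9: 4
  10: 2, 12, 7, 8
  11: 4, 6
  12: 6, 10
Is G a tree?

|V| = 13, |E| = 16.
It is not connected, so it is not a tree.

No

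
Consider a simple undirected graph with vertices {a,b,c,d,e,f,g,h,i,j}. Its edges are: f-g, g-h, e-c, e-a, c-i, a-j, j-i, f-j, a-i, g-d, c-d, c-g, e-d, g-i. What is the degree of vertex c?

Neighbors of c: d, e, g, i.

4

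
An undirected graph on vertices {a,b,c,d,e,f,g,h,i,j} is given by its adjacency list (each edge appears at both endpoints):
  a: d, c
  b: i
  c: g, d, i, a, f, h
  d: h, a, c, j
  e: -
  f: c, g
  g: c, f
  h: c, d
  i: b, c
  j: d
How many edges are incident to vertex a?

2

Neighbors of a: c, d.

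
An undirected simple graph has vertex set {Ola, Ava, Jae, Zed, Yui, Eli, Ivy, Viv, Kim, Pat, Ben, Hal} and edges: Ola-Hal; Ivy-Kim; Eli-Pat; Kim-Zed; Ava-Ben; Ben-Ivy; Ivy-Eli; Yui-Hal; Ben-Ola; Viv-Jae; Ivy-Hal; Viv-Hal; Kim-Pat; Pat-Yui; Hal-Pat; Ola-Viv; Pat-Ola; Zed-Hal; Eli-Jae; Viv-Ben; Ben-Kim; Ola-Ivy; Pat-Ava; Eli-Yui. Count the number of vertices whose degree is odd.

4

Degrees: Ola:5, Ava:2, Jae:2, Zed:2, Yui:3, Eli:4, Ivy:5, Viv:4, Kim:4, Pat:6, Ben:5, Hal:6
Odd-degree vertices: Ola, Yui, Ivy, Ben.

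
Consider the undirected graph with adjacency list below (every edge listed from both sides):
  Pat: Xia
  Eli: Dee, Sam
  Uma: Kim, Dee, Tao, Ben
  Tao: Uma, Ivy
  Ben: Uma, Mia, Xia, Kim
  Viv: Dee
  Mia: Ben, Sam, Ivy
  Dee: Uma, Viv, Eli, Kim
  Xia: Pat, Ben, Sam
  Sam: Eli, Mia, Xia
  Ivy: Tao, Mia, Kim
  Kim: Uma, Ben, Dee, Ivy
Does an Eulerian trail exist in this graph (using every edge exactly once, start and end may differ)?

Degrees: Pat:1, Eli:2, Uma:4, Tao:2, Ben:4, Viv:1, Mia:3, Dee:4, Xia:3, Sam:3, Ivy:3, Kim:4
Odd-degree vertices: Pat, Viv, Mia, Xia, Sam, Ivy (6 total).
An Eulerian trail requires 0 or 2 odd-degree vertices; here there are 6.

No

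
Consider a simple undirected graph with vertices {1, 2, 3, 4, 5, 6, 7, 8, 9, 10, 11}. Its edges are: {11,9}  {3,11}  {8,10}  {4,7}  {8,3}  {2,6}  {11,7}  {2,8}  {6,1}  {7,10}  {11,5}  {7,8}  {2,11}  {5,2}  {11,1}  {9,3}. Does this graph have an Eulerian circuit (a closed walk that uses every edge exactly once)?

No

Degrees: 1:2, 2:4, 3:3, 4:1, 5:2, 6:2, 7:4, 8:4, 9:2, 10:2, 11:6
Vertices with odd degree: 3, 4. An Eulerian circuit requires all degrees even.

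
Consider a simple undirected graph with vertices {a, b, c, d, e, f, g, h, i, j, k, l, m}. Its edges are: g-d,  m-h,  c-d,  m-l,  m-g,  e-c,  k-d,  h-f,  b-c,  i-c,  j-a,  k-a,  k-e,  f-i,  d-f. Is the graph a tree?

The graph has 13 vertices and 15 edges.
Connected but with 15 > 12 edges, so it has a cycle and is not a tree.

No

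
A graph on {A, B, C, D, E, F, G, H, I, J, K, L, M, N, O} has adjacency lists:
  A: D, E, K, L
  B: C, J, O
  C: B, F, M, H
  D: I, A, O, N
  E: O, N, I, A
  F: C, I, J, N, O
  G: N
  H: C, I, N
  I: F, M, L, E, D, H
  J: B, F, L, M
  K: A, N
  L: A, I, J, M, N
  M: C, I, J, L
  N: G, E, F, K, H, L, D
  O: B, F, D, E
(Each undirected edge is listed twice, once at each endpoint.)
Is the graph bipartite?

No

The cycle I-M-L-I has length 3, which is odd, so the graph is not bipartite.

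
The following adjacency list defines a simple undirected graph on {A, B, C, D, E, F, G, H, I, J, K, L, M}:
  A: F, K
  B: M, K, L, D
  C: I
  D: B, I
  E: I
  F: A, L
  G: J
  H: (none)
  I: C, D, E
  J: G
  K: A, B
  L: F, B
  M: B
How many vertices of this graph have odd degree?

Degrees: A:2, B:4, C:1, D:2, E:1, F:2, G:1, H:0, I:3, J:1, K:2, L:2, M:1
Odd-degree vertices: C, E, G, I, J, M.

6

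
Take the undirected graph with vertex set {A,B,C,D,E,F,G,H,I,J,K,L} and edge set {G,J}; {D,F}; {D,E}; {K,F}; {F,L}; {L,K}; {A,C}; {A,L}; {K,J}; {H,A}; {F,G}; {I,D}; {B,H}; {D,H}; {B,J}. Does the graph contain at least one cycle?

Yes

The graph has 12 vertices, 15 edges, and 1 connected component.
One cycle is H-D-F-G-J-B-H.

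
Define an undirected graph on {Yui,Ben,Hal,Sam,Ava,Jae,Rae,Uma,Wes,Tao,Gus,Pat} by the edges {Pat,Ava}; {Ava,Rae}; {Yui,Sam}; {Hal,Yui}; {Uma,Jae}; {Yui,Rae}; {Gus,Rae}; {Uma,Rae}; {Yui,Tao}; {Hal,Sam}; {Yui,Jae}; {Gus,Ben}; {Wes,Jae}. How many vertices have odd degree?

6

Degrees: Yui:5, Ben:1, Hal:2, Sam:2, Ava:2, Jae:3, Rae:4, Uma:2, Wes:1, Tao:1, Gus:2, Pat:1
Odd-degree vertices: Yui, Ben, Jae, Wes, Tao, Pat.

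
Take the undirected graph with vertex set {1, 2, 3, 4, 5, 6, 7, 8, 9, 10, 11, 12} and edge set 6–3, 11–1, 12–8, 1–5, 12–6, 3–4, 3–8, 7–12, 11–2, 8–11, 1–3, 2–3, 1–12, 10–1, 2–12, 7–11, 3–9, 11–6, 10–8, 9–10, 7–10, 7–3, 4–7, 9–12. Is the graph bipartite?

No

3-4-7-3 is an odd cycle (length 3), and a bipartite graph can contain only even cycles.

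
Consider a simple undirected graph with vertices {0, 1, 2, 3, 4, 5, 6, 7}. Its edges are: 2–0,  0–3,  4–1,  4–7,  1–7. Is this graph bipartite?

No

4-1-7-4 is an odd cycle (length 3), and a bipartite graph can contain only even cycles.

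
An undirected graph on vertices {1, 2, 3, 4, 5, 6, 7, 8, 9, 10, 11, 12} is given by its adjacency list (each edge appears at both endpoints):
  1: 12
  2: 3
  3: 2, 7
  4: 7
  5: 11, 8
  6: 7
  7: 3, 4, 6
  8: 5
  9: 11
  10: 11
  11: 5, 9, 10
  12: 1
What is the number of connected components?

3

Component: {1, 12}
Component: {2, 3, 4, 6, 7}
Component: {5, 8, 9, 10, 11}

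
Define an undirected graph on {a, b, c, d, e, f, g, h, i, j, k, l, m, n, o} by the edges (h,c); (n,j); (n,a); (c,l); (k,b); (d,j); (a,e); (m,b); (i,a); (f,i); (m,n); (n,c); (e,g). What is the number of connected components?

2

Component: {o}
Component: {a, b, c, d, e, f, g, h, i, j, k, l, m, n}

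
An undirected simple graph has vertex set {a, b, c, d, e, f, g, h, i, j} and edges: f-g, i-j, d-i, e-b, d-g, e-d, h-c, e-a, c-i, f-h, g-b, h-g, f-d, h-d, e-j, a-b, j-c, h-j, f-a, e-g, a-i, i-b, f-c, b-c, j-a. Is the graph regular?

Yes

Degrees: a:5, b:5, c:5, d:5, e:5, f:5, g:5, h:5, i:5, j:5
Every vertex has degree 5, so the graph is 5-regular.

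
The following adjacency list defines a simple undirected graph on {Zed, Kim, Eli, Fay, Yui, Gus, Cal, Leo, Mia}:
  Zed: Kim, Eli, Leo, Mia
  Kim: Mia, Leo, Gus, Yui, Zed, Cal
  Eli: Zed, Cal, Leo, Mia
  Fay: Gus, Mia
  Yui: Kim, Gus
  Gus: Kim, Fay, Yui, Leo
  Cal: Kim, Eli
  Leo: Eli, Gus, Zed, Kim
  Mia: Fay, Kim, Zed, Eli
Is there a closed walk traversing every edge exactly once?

Degrees: Zed:4, Kim:6, Eli:4, Fay:2, Yui:2, Gus:4, Cal:2, Leo:4, Mia:4
Every vertex has even degree and the edges form a single connected piece, so an Eulerian circuit exists.

Yes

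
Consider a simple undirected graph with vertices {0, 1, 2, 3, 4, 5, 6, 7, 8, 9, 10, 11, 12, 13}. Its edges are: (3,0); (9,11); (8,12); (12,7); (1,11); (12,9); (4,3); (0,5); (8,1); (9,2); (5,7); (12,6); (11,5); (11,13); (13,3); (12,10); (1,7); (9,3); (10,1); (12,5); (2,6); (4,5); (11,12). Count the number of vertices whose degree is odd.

Degrees: 0:2, 1:4, 2:2, 3:4, 4:2, 5:5, 6:2, 7:3, 8:2, 9:4, 10:2, 11:5, 12:7, 13:2
Odd-degree vertices: 5, 7, 11, 12.

4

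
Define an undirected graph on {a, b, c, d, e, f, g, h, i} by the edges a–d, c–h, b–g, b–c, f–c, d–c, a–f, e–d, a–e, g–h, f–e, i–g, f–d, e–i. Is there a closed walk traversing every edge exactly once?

Degrees: a:3, b:2, c:4, d:4, e:4, f:4, g:3, h:2, i:2
a, g have odd degree; an Eulerian circuit needs every degree to be even, so none exists.

No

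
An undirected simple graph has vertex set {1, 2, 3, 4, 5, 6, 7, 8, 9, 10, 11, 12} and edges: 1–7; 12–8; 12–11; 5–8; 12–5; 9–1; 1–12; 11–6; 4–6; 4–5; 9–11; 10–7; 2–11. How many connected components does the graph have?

Component: {3}
Component: {1, 2, 4, 5, 6, 7, 8, 9, 10, 11, 12}

2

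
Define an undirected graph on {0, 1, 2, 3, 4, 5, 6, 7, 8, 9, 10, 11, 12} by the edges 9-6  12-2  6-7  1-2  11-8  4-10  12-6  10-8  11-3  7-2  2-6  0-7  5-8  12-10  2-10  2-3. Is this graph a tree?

No

|V| = 13, |E| = 16.
Connected but with 16 > 12 edges, so it has a cycle and is not a tree.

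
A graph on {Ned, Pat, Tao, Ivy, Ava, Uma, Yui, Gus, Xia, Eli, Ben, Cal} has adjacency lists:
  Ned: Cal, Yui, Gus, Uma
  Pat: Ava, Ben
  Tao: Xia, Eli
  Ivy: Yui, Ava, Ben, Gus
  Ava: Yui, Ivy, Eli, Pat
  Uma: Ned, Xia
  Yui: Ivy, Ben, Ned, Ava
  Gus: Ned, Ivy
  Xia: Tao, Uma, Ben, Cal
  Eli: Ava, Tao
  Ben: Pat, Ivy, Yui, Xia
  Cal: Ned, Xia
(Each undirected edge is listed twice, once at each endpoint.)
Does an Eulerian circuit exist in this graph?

Degrees: Ned:4, Pat:2, Tao:2, Ivy:4, Ava:4, Uma:2, Yui:4, Gus:2, Xia:4, Eli:2, Ben:4, Cal:2
All degrees are even and the non-isolated vertices are connected — an Eulerian circuit exists.

Yes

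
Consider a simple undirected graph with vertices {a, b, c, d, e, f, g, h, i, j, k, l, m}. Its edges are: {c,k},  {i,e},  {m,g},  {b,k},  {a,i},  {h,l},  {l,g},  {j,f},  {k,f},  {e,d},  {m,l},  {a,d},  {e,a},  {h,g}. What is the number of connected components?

3

Component: {a, d, e, i}
Component: {g, h, l, m}
Component: {b, c, f, j, k}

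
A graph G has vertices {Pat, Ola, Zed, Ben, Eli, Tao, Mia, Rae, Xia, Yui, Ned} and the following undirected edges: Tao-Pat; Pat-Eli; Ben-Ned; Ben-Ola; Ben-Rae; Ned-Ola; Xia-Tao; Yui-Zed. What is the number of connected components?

4

Component: {Mia}
Component: {Zed, Yui}
Component: {Pat, Eli, Tao, Xia}
Component: {Ola, Ben, Rae, Ned}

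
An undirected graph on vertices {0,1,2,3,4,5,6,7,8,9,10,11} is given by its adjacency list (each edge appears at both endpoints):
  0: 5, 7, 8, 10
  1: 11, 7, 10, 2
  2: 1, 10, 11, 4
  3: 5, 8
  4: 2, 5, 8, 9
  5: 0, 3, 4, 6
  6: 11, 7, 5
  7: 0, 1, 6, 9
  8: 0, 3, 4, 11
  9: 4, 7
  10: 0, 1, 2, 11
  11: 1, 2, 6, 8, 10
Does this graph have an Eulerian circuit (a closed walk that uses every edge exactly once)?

No

Degrees: 0:4, 1:4, 2:4, 3:2, 4:4, 5:4, 6:3, 7:4, 8:4, 9:2, 10:4, 11:5
Vertices with odd degree: 6, 11. An Eulerian circuit requires all degrees even.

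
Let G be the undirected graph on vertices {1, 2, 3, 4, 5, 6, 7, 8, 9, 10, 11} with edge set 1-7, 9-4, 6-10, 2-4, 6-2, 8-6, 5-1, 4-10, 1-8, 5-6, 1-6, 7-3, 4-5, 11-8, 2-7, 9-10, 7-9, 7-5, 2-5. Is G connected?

A breadth-first search from 1 visits 1, 7, 8, 5, 6, 3, 9, 2, 11, 4, 10 — all 11 vertices — so the graph is connected.

Yes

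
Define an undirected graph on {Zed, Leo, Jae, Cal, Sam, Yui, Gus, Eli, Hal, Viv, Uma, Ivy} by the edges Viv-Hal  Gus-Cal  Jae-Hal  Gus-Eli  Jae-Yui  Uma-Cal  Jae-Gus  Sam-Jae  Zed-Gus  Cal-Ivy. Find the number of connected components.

2

Component: {Leo}
Component: {Zed, Jae, Cal, Sam, Yui, Gus, Eli, Hal, Viv, Uma, Ivy}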